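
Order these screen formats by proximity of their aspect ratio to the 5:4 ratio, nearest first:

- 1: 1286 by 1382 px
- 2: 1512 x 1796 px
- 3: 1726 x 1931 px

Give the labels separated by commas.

Ratios: 1 = 1382 / 1286 ≈ 1.075; 2 = 1796 / 1512 ≈ 1.188; 3 = 1931 / 1726 ≈ 1.119.
|Δ from 1.250|: 1 0.175; 2 0.062; 3 0.131.

2, 3, 1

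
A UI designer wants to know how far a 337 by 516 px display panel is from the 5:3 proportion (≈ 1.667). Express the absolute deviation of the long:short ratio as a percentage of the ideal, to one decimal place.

8.1%

Ratio = 516 / 337 ≈ 1.5312.
Ideal 5:3 ≈ 1.6667. |1.5312 − 1.6667| / 1.6667 ≈ 8.13% → 8.1%.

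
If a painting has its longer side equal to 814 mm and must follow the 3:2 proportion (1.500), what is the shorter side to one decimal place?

542.7 mm

3:2 = 1.50000.
Shorter side = 814 ÷ 1.50000 ≈ 542.667 → 542.7 mm.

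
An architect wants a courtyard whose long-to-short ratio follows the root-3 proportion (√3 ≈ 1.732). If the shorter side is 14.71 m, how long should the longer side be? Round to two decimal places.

25.48 m

root-3 ≈ 1.73205.
Longer side = 14.71 × 1.73205 ≈ 25.4785 → 25.48 m.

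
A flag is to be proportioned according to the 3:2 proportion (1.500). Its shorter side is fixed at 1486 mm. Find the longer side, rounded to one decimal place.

2229.0 mm

3:2 = 1.50000.
Longer side = 1486 × 1.50000 ≈ 2229.000 → 2229.0 mm.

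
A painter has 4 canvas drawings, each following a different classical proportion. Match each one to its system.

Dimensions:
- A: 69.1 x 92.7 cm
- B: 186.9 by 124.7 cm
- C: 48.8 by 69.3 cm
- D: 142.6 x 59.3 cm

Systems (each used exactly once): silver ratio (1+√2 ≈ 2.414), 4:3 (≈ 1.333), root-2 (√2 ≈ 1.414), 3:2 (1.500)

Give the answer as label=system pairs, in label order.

Ratios: A ≈ 1.342; B ≈ 1.499; C ≈ 1.420; D ≈ 2.405.
Targets: silver ratio ≈ 2.414; 4:3 ≈ 1.333; root-2 ≈ 1.414; 3:2 ≈ 1.500.

A=4:3, B=3:2, C=root-2, D=silver ratio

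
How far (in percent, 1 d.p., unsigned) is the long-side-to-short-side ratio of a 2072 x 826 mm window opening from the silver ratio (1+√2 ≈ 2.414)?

3.9%

Ratio = 2072 / 826 ≈ 2.5085.
Ideal silver ratio ≈ 2.4142. |2.5085 − 2.4142| / 2.4142 ≈ 3.91% → 3.9%.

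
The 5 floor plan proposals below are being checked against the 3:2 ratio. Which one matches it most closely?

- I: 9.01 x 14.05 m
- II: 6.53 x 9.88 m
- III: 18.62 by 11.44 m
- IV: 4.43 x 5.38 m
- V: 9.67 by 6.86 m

Ratios (long/short): I ≈ 1.559; II ≈ 1.513; III ≈ 1.628; IV ≈ 1.214; V ≈ 1.410.
3:2 ≈ 1.500; option II is nearest (Δ 0.013).

II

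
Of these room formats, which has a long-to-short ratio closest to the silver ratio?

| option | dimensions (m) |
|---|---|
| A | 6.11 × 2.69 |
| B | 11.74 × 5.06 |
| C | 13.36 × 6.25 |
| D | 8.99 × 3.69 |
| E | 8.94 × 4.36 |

Ratios (long/short): A ≈ 2.271; B ≈ 2.320; C ≈ 2.138; D ≈ 2.436; E ≈ 2.050.
silver ratio ≈ 2.414; option D is nearest (Δ 0.022).

D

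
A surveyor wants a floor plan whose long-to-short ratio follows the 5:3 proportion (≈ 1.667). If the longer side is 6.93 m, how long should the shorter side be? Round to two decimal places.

5:3 ≈ 1.66667.
Shorter side = 6.93 ÷ 1.66667 ≈ 4.1580 → 4.16 m.

4.16 m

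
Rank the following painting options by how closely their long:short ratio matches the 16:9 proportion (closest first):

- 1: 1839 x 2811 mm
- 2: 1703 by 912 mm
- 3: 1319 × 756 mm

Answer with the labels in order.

3, 2, 1

Ratios: 1 = 2811 / 1839 ≈ 1.529; 2 = 1703 / 912 ≈ 1.867; 3 = 1319 / 756 ≈ 1.745.
|Δ from 1.778|: 1 0.249; 2 0.089; 3 0.033.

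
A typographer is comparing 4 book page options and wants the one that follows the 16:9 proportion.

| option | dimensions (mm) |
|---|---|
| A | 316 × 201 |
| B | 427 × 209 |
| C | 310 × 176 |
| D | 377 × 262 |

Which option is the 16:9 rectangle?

C

Ratios (long/short): A ≈ 1.572; B ≈ 2.043; C ≈ 1.761; D ≈ 1.439.
16:9 ≈ 1.778; option C is nearest (Δ 0.017).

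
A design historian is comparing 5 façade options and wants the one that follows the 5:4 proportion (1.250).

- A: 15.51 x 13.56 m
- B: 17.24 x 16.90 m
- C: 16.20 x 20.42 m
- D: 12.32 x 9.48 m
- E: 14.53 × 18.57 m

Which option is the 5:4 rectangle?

Target 5:4 ≈ 1.250.
A: 1.144 (Δ0.106)  B: 1.020 (Δ0.230)  C: 1.260 (Δ0.010)  D: 1.300 (Δ0.050)  E: 1.278 (Δ0.028)

C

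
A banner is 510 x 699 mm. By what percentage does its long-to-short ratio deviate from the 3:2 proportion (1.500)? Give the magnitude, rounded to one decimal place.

Ratio = 699 / 510 ≈ 1.3706.
Ideal 3:2 = 1.5000. |1.3706 − 1.5000| / 1.5000 ≈ 8.63% → 8.6%.

8.6%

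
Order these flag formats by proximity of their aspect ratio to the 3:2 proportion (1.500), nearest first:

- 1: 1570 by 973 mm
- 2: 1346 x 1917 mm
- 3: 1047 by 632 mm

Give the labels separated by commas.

Ratios: 1 = 1570 / 973 ≈ 1.614; 2 = 1917 / 1346 ≈ 1.424; 3 = 1047 / 632 ≈ 1.657.
|Δ from 1.500|: 1 0.114; 2 0.076; 3 0.157.

2, 1, 3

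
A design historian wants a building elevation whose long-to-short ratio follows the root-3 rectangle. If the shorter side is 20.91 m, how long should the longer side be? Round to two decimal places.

36.22 m

root-3 ≈ 1.73205.
Longer side = 20.91 × 1.73205 ≈ 36.2172 → 36.22 m.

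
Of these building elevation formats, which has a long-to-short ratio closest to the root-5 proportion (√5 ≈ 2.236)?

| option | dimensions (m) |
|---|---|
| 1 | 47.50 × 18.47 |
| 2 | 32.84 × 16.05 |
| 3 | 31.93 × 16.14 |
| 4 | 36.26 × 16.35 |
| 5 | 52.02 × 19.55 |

Target root-5 ≈ 2.236.
1: 2.572 (Δ0.336)  2: 2.046 (Δ0.190)  3: 1.978 (Δ0.258)  4: 2.218 (Δ0.018)  5: 2.661 (Δ0.425)

4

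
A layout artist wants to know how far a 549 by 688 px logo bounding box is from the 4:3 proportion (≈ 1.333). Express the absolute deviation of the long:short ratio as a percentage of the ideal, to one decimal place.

6.0%

Ratio = 688 / 549 ≈ 1.2532.
Ideal 4:3 ≈ 1.3333. |1.2532 − 1.3333| / 1.3333 ≈ 6.01% → 6.0%.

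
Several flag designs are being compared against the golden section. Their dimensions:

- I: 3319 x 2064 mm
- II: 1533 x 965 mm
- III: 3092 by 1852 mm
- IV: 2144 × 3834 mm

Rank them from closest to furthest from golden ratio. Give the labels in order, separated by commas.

I, II, III, IV

Ratios: I = 3319 / 2064 ≈ 1.608; II = 1533 / 965 ≈ 1.589; III = 3092 / 1852 ≈ 1.670; IV = 3834 / 2144 ≈ 1.788.
|Δ from 1.618|: I 0.010; II 0.029; III 0.052; IV 0.170.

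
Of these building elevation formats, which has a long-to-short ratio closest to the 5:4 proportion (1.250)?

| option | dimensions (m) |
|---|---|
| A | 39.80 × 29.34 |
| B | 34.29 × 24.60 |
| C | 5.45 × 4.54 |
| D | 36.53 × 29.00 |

Target 5:4 ≈ 1.250.
A: 1.357 (Δ0.107)  B: 1.394 (Δ0.144)  C: 1.200 (Δ0.050)  D: 1.260 (Δ0.010)

D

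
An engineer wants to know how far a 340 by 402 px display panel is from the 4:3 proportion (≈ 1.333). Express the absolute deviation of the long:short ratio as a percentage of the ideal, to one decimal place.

Ratio = 402 / 340 ≈ 1.1824.
Ideal 4:3 ≈ 1.3333. |1.1824 − 1.3333| / 1.3333 ≈ 11.32% → 11.3%.

11.3%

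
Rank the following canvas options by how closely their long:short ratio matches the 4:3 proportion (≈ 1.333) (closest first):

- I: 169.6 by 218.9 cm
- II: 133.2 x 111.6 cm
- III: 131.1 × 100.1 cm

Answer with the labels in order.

III, I, II

I: 218.9/169.6 ≈ 1.291 → |1.291 − 1.333| = 0.042
II: 133.2/111.6 ≈ 1.194 → |1.194 − 1.333| = 0.139
III: 131.1/100.1 ≈ 1.310 → |1.310 − 1.333| = 0.023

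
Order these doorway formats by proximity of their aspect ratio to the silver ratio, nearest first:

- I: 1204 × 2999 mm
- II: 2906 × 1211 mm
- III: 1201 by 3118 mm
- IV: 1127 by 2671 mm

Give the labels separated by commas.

II, IV, I, III

Ratios: I = 2999 / 1204 ≈ 2.491; II = 2906 / 1211 ≈ 2.400; III = 3118 / 1201 ≈ 2.596; IV = 2671 / 1127 ≈ 2.370.
|Δ from 2.414|: I 0.077; II 0.014; III 0.182; IV 0.044.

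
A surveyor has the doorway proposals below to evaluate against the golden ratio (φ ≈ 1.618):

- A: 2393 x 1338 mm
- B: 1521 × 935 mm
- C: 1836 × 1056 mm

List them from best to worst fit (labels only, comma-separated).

B, C, A

Ratios: A = 2393 / 1338 ≈ 1.788; B = 1521 / 935 ≈ 1.627; C = 1836 / 1056 ≈ 1.739.
|Δ from 1.618|: A 0.170; B 0.009; C 0.121.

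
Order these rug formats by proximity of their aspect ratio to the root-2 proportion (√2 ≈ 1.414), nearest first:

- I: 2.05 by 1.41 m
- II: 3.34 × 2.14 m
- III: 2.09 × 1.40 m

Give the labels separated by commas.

I, III, II

Ratios: I = 2.05 / 1.41 ≈ 1.454; II = 3.34 / 2.14 ≈ 1.561; III = 2.09 / 1.40 ≈ 1.493.
|Δ from 1.414|: I 0.040; II 0.147; III 0.079.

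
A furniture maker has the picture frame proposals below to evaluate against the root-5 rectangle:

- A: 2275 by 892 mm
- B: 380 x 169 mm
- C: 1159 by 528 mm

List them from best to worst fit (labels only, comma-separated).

B, C, A

A: 2275/892 ≈ 2.550 → |2.550 − 2.236| = 0.314
B: 380/169 ≈ 2.249 → |2.249 − 2.236| = 0.013
C: 1159/528 ≈ 2.195 → |2.195 − 2.236| = 0.041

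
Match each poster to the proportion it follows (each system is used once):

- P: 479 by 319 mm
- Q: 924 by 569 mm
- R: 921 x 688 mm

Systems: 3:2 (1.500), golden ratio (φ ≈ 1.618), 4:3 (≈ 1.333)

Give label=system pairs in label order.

P=3:2, Q=golden ratio, R=4:3

Ratios: P ≈ 1.502; Q ≈ 1.624; R ≈ 1.339.
Targets: 3:2 ≈ 1.500; golden ratio ≈ 1.618; 4:3 ≈ 1.333.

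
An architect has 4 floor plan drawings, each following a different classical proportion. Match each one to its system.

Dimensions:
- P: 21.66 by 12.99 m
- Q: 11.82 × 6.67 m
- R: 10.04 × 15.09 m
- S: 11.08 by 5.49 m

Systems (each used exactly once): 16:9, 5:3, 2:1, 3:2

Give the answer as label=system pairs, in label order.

P=5:3, Q=16:9, R=3:2, S=2:1

P = 21.66/12.99 ≈ 1.667 → 5:3 (1.667)
Q = 11.82/6.67 ≈ 1.772 → 16:9 (1.778)
R = 15.09/10.04 ≈ 1.503 → 3:2 (1.500)
S = 11.08/5.49 ≈ 2.018 → 2:1 (2.000)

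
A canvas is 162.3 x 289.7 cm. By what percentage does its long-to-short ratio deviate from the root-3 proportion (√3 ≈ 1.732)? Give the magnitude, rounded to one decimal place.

3.1%

Ratio = 289.7 / 162.3 ≈ 1.7850.
Ideal root-3 ≈ 1.7321. |1.7850 − 1.7321| / 1.7321 ≈ 3.05% → 3.1%.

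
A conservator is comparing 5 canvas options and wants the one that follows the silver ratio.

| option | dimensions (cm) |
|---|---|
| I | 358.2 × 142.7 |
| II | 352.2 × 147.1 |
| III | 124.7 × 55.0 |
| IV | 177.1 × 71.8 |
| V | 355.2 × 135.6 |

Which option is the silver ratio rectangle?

Ratios (long/short): I ≈ 2.510; II ≈ 2.394; III ≈ 2.267; IV ≈ 2.467; V ≈ 2.619.
silver ratio ≈ 2.414; option II is nearest (Δ 0.020).

II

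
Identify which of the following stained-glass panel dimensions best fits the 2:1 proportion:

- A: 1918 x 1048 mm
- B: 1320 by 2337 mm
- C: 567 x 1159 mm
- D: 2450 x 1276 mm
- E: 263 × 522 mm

Target 2:1 ≈ 2.000.
A: 1.830 (Δ0.170)  B: 1.770 (Δ0.230)  C: 2.044 (Δ0.044)  D: 1.920 (Δ0.080)  E: 1.985 (Δ0.015)

E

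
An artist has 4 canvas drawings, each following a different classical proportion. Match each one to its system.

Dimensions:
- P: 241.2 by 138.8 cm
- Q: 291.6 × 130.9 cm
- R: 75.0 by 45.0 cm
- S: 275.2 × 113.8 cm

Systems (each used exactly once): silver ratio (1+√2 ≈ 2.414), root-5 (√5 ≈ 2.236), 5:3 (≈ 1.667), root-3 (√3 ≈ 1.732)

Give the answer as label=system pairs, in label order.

Ratios: P ≈ 1.738; Q ≈ 2.228; R ≈ 1.667; S ≈ 2.418.
Targets: silver ratio ≈ 2.414; root-5 ≈ 2.236; 5:3 ≈ 1.667; root-3 ≈ 1.732.

P=root-3, Q=root-5, R=5:3, S=silver ratio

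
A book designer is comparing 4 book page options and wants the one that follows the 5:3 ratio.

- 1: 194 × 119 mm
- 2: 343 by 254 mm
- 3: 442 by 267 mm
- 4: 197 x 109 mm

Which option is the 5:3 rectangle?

3

Target 5:3 ≈ 1.667.
1: 1.630 (Δ0.037)  2: 1.350 (Δ0.317)  3: 1.655 (Δ0.012)  4: 1.807 (Δ0.140)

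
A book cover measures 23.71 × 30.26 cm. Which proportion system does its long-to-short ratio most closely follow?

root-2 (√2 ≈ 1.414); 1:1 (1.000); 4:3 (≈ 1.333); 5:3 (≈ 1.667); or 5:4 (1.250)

5:4

Ratio = 30.26 / 23.71 ≈ 1.276.
Distances: root-2 1.414 (Δ 0.138); 1:1 1.000 (Δ 0.276); 4:3 1.333 (Δ 0.057); 5:3 1.667 (Δ 0.391); 5:4 1.250 (Δ 0.026).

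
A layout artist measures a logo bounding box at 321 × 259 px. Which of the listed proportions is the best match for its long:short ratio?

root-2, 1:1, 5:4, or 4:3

321/259 ≈ 1.239. Nearest candidates are 5:4 (1.250, off by 0.011) and 4:3 (1.333, off by 0.094).

5:4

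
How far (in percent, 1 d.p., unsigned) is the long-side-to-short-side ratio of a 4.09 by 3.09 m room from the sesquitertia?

Ratio = 4.09 / 3.09 ≈ 1.3236.
Ideal 4:3 ≈ 1.3333. |1.3236 − 1.3333| / 1.3333 ≈ 0.73% → 0.7%.

0.7%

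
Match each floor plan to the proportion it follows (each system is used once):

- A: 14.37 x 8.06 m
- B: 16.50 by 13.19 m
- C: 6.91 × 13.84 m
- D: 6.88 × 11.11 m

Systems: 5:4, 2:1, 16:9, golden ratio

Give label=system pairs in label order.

A=16:9, B=5:4, C=2:1, D=golden ratio

Ratios: A ≈ 1.783; B ≈ 1.251; C ≈ 2.003; D ≈ 1.615.
Targets: 5:4 ≈ 1.250; 2:1 ≈ 2.000; 16:9 ≈ 1.778; golden ratio ≈ 1.618.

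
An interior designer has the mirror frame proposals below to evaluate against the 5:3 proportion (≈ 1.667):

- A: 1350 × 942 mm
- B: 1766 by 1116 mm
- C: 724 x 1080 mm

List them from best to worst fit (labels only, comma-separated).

B, C, A

Ratios: A = 1350 / 942 ≈ 1.433; B = 1766 / 1116 ≈ 1.582; C = 1080 / 724 ≈ 1.492.
|Δ from 1.667|: A 0.234; B 0.085; C 0.175.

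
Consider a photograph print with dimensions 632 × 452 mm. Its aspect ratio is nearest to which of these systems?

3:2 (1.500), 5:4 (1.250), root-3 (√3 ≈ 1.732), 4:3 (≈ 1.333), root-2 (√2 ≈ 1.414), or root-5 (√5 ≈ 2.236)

632/452 ≈ 1.398. Nearest candidates are root-2 (1.414, off by 0.016) and 4:3 (1.333, off by 0.065).

root-2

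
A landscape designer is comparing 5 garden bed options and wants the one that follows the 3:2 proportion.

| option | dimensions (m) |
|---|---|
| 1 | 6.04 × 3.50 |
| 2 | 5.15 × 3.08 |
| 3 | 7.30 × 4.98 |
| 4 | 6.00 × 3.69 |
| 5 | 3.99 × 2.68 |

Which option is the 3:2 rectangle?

Ratios (long/short): 1 ≈ 1.726; 2 ≈ 1.672; 3 ≈ 1.466; 4 ≈ 1.626; 5 ≈ 1.489.
3:2 ≈ 1.500; option 5 is nearest (Δ 0.011).

5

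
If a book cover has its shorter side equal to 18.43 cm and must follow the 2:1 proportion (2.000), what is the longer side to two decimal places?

36.86 cm

2:1 = 2.00000.
Longer side = 18.43 × 2.00000 ≈ 36.8600 → 36.86 cm.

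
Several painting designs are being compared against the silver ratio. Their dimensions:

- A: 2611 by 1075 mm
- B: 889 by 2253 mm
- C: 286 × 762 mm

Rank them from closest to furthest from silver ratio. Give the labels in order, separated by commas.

Ratios: A = 2611 / 1075 ≈ 2.429; B = 2253 / 889 ≈ 2.534; C = 762 / 286 ≈ 2.664.
|Δ from 2.414|: A 0.015; B 0.120; C 0.250.

A, B, C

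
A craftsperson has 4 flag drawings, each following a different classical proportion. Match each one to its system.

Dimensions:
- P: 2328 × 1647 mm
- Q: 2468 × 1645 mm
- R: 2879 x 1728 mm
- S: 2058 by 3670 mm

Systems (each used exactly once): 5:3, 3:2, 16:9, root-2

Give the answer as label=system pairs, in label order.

P = 2328/1647 ≈ 1.413 → root-2 (1.414)
Q = 2468/1645 ≈ 1.500 → 3:2 (1.500)
R = 2879/1728 ≈ 1.666 → 5:3 (1.667)
S = 3670/2058 ≈ 1.783 → 16:9 (1.778)

P=root-2, Q=3:2, R=5:3, S=16:9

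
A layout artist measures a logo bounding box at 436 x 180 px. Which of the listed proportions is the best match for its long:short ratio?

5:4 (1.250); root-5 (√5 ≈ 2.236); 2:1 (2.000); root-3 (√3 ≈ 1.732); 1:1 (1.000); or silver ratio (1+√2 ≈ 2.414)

Ratio = 436 / 180 ≈ 2.422.
Distances: 5:4 1.250 (Δ 1.172); root-5 2.236 (Δ 0.186); 2:1 2.000 (Δ 0.422); root-3 1.732 (Δ 0.690); 1:1 1.000 (Δ 1.422); silver ratio 2.414 (Δ 0.008).

silver ratio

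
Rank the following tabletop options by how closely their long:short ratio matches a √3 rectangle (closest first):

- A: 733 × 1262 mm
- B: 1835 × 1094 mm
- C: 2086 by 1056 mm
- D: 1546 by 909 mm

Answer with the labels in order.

A, D, B, C

Ratios: A = 1262 / 733 ≈ 1.722; B = 1835 / 1094 ≈ 1.677; C = 2086 / 1056 ≈ 1.975; D = 1546 / 909 ≈ 1.701.
|Δ from 1.732|: A 0.010; B 0.055; C 0.243; D 0.031.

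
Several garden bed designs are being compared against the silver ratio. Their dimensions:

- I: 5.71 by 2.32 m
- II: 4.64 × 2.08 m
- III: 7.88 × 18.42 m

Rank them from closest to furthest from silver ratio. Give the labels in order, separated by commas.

I, III, II

I: 5.71/2.32 ≈ 2.461 → |2.461 − 2.414| = 0.047
II: 4.64/2.08 ≈ 2.231 → |2.231 − 2.414| = 0.183
III: 18.42/7.88 ≈ 2.338 → |2.338 − 2.414| = 0.076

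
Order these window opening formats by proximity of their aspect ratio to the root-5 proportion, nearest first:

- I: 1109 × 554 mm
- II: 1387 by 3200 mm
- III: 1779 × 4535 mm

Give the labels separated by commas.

II, I, III

Ratios: I = 1109 / 554 ≈ 2.002; II = 3200 / 1387 ≈ 2.307; III = 4535 / 1779 ≈ 2.549.
|Δ from 2.236|: I 0.234; II 0.071; III 0.313.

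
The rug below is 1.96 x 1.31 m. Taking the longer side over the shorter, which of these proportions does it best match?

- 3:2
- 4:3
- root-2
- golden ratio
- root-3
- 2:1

Ratio = 1.96 / 1.31 ≈ 1.496.
Distances: 3:2 1.500 (Δ 0.004); 4:3 1.333 (Δ 0.163); root-2 1.414 (Δ 0.082); golden ratio 1.618 (Δ 0.122); root-3 1.732 (Δ 0.236); 2:1 2.000 (Δ 0.504).

3:2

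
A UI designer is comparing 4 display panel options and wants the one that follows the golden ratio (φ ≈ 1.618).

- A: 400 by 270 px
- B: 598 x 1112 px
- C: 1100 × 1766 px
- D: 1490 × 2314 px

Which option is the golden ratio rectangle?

C

Target golden ratio ≈ 1.618.
A: 1.481 (Δ0.137)  B: 1.860 (Δ0.242)  C: 1.605 (Δ0.013)  D: 1.553 (Δ0.065)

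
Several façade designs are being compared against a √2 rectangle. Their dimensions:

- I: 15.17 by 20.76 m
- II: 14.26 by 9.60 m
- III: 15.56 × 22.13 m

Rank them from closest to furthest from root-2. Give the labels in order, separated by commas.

I: 20.76/15.17 ≈ 1.368 → |1.368 − 1.414| = 0.046
II: 14.26/9.60 ≈ 1.485 → |1.485 − 1.414| = 0.071
III: 22.13/15.56 ≈ 1.422 → |1.422 − 1.414| = 0.008

III, I, II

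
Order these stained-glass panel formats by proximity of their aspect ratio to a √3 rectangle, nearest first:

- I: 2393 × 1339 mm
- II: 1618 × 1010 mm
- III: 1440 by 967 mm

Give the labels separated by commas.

I: 2393/1339 ≈ 1.787 → |1.787 − 1.732| = 0.055
II: 1618/1010 ≈ 1.602 → |1.602 − 1.732| = 0.130
III: 1440/967 ≈ 1.489 → |1.489 − 1.732| = 0.243

I, II, III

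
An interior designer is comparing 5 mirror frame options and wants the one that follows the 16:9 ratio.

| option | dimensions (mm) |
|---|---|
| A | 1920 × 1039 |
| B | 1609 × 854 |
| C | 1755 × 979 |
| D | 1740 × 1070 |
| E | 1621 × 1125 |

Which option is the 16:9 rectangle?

Ratios (long/short): A ≈ 1.848; B ≈ 1.884; C ≈ 1.793; D ≈ 1.626; E ≈ 1.441.
16:9 ≈ 1.778; option C is nearest (Δ 0.015).

C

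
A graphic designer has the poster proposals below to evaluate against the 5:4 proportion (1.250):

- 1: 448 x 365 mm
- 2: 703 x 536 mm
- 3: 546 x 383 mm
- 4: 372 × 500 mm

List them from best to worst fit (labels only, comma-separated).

1, 2, 4, 3

Ratios: 1 = 448 / 365 ≈ 1.227; 2 = 703 / 536 ≈ 1.312; 3 = 546 / 383 ≈ 1.426; 4 = 500 / 372 ≈ 1.344.
|Δ from 1.250|: 1 0.023; 2 0.062; 3 0.176; 4 0.094.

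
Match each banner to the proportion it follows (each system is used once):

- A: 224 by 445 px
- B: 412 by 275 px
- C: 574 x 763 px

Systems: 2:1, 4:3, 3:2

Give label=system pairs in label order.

Ratios: A ≈ 1.987; B ≈ 1.498; C ≈ 1.329.
Targets: 2:1 ≈ 2.000; 4:3 ≈ 1.333; 3:2 ≈ 1.500.

A=2:1, B=3:2, C=4:3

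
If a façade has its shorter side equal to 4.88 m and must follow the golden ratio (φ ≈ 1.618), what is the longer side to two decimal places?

7.90 m

golden ratio ≈ 1.61803.
Longer side = 4.88 × 1.61803 ≈ 7.8960 → 7.90 m.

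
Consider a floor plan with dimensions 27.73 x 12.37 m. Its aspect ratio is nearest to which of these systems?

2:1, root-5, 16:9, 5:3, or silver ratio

root-5

Ratio = 27.73 / 12.37 ≈ 2.242.
Distances: 2:1 2.000 (Δ 0.242); root-5 2.236 (Δ 0.006); 16:9 1.778 (Δ 0.464); 5:3 1.667 (Δ 0.575); silver ratio 2.414 (Δ 0.172).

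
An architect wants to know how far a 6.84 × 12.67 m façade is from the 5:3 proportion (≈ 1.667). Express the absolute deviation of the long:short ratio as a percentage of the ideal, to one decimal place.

Ratio = 12.67 / 6.84 ≈ 1.8523.
Ideal 5:3 ≈ 1.6667. |1.8523 − 1.6667| / 1.6667 ≈ 11.14% → 11.1%.

11.1%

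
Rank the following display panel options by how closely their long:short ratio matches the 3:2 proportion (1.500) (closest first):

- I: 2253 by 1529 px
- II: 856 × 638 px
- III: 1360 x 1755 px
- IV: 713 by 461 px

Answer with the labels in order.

I, IV, II, III

Ratios: I = 2253 / 1529 ≈ 1.474; II = 856 / 638 ≈ 1.342; III = 1755 / 1360 ≈ 1.290; IV = 713 / 461 ≈ 1.547.
|Δ from 1.500|: I 0.026; II 0.158; III 0.210; IV 0.047.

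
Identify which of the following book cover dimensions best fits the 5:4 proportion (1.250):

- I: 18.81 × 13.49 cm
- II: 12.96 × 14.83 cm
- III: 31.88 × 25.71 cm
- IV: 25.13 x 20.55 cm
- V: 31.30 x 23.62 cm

III

Target 5:4 ≈ 1.250.
I: 1.394 (Δ0.144)  II: 1.144 (Δ0.106)  III: 1.240 (Δ0.010)  IV: 1.223 (Δ0.027)  V: 1.325 (Δ0.075)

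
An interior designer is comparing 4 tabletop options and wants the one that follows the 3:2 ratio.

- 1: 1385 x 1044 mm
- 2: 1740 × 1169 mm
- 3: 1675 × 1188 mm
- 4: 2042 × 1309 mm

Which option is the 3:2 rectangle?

2

Target 3:2 ≈ 1.500.
1: 1.327 (Δ0.173)  2: 1.488 (Δ0.012)  3: 1.410 (Δ0.090)  4: 1.560 (Δ0.060)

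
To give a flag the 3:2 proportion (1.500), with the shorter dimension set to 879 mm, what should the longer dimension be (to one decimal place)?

1318.5 mm

3:2 = 1.50000.
Longer side = 879 × 1.50000 ≈ 1318.500 → 1318.5 mm.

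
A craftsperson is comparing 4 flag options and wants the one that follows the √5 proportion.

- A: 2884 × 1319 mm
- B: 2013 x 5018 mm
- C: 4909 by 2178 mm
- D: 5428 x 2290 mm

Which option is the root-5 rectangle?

Ratios (long/short): A ≈ 2.187; B ≈ 2.493; C ≈ 2.254; D ≈ 2.370.
root-5 ≈ 2.236; option C is nearest (Δ 0.018).

C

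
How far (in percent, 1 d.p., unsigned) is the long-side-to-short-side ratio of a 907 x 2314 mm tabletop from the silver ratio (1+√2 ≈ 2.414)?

Ratio = 2314 / 907 ≈ 2.5513.
Ideal silver ratio ≈ 2.4142. |2.5513 − 2.4142| / 2.4142 ≈ 5.68% → 5.7%.

5.7%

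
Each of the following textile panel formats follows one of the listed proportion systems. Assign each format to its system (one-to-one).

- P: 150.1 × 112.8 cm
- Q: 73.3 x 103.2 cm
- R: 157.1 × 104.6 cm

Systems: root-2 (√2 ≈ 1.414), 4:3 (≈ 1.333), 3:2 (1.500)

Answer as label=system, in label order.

Ratios: P ≈ 1.331; Q ≈ 1.408; R ≈ 1.502.
Targets: root-2 ≈ 1.414; 4:3 ≈ 1.333; 3:2 ≈ 1.500.

P=4:3, Q=root-2, R=3:2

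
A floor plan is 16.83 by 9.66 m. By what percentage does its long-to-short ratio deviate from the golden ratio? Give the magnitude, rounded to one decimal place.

Ratio = 16.83 / 9.66 ≈ 1.7422.
Ideal golden ratio ≈ 1.6180. |1.7422 − 1.6180| / 1.6180 ≈ 7.68% → 7.7%.

7.7%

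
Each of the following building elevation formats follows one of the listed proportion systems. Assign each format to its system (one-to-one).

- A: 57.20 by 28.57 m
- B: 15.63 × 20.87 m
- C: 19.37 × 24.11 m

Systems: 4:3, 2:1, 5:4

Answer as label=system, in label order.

Ratios: A ≈ 2.002; B ≈ 1.335; C ≈ 1.245.
Targets: 4:3 ≈ 1.333; 2:1 ≈ 2.000; 5:4 ≈ 1.250.

A=2:1, B=4:3, C=5:4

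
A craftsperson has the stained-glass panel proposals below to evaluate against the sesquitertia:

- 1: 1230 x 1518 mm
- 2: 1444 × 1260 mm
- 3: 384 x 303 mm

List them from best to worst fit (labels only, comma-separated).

3, 1, 2

1: 1518/1230 ≈ 1.234 → |1.234 − 1.333| = 0.099
2: 1444/1260 ≈ 1.146 → |1.146 − 1.333| = 0.187
3: 384/303 ≈ 1.267 → |1.267 − 1.333| = 0.066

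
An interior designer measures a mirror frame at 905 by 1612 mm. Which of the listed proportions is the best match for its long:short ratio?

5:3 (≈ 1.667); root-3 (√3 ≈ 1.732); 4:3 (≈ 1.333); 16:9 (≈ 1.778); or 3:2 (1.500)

1612/905 ≈ 1.781. Nearest candidates are 16:9 (1.778, off by 0.003) and root-3 (1.732, off by 0.049).

16:9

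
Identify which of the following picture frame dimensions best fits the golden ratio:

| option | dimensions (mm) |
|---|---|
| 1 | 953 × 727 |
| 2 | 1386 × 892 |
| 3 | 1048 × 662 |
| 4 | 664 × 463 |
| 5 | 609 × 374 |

5

Target golden ratio ≈ 1.618.
1: 1.311 (Δ0.307)  2: 1.554 (Δ0.064)  3: 1.583 (Δ0.035)  4: 1.434 (Δ0.184)  5: 1.628 (Δ0.010)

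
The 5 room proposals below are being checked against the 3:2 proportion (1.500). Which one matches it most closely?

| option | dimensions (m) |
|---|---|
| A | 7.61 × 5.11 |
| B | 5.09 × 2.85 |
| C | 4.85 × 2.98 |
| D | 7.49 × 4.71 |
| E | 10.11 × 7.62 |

A

Ratios (long/short): A ≈ 1.489; B ≈ 1.786; C ≈ 1.628; D ≈ 1.590; E ≈ 1.327.
3:2 ≈ 1.500; option A is nearest (Δ 0.011).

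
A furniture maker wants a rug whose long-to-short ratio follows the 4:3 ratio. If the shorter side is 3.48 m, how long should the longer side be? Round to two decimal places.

4:3 ≈ 1.33333.
Longer side = 3.48 × 1.33333 ≈ 4.6400 → 4.64 m.

4.64 m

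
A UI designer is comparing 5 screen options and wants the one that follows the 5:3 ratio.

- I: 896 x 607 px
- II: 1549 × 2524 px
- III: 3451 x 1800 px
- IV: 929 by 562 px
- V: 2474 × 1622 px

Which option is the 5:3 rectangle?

IV

Ratios (long/short): I ≈ 1.476; II ≈ 1.629; III ≈ 1.917; IV ≈ 1.653; V ≈ 1.525.
5:3 ≈ 1.667; option IV is nearest (Δ 0.014).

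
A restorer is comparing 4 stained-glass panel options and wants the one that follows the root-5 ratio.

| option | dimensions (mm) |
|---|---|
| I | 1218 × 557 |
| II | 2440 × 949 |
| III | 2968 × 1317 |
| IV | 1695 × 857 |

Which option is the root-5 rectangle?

III

Target root-5 ≈ 2.236.
I: 2.187 (Δ0.049)  II: 2.571 (Δ0.335)  III: 2.254 (Δ0.018)  IV: 1.978 (Δ0.258)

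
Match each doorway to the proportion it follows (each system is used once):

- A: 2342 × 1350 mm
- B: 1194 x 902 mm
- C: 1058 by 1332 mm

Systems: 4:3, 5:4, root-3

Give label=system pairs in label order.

A=root-3, B=4:3, C=5:4

Ratios: A ≈ 1.735; B ≈ 1.324; C ≈ 1.259.
Targets: 4:3 ≈ 1.333; 5:4 ≈ 1.250; root-3 ≈ 1.732.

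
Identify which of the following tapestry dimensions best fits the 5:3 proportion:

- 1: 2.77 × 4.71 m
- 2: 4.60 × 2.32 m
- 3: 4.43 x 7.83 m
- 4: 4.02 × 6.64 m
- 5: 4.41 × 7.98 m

Ratios (long/short): 1 ≈ 1.700; 2 ≈ 1.983; 3 ≈ 1.767; 4 ≈ 1.652; 5 ≈ 1.810.
5:3 ≈ 1.667; option 4 is nearest (Δ 0.015).

4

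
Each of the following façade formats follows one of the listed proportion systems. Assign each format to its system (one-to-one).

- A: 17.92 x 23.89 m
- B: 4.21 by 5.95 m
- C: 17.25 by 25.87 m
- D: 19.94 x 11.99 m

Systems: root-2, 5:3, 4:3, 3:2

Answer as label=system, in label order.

A = 23.89/17.92 ≈ 1.333 → 4:3 (1.333)
B = 5.95/4.21 ≈ 1.413 → root-2 (1.414)
C = 25.87/17.25 ≈ 1.500 → 3:2 (1.500)
D = 19.94/11.99 ≈ 1.663 → 5:3 (1.667)

A=4:3, B=root-2, C=3:2, D=5:3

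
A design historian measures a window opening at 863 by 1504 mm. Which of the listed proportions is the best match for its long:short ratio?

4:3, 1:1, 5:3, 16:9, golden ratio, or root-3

root-3

Ratio = 1504 / 863 ≈ 1.743.
Distances: 4:3 1.333 (Δ 0.410); 1:1 1.000 (Δ 0.743); 5:3 1.667 (Δ 0.076); 16:9 1.778 (Δ 0.035); golden ratio 1.618 (Δ 0.125); root-3 1.732 (Δ 0.011).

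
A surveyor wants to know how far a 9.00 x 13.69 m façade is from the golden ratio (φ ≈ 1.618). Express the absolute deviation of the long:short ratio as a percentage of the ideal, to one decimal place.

Ratio = 13.69 / 9.00 ≈ 1.5211.
Ideal golden ratio ≈ 1.6180. |1.5211 − 1.6180| / 1.6180 ≈ 5.99% → 6.0%.

6.0%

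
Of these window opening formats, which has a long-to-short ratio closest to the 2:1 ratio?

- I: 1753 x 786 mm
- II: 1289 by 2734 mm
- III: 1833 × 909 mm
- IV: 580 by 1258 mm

Target 2:1 ≈ 2.000.
I: 2.230 (Δ0.230)  II: 2.121 (Δ0.121)  III: 2.017 (Δ0.017)  IV: 2.169 (Δ0.169)

III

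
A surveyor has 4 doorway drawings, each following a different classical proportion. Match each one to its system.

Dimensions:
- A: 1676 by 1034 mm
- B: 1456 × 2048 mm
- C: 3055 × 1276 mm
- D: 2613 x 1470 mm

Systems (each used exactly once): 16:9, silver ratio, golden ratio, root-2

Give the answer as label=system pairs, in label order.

A = 1676/1034 ≈ 1.621 → golden ratio (1.618)
B = 2048/1456 ≈ 1.407 → root-2 (1.414)
C = 3055/1276 ≈ 2.394 → silver ratio (2.414)
D = 2613/1470 ≈ 1.778 → 16:9 (1.778)

A=golden ratio, B=root-2, C=silver ratio, D=16:9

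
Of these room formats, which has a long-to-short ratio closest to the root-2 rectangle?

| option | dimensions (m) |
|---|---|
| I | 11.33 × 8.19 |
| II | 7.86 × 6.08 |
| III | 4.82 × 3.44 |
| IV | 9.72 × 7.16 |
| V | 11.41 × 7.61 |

Target root-2 ≈ 1.414.
I: 1.383 (Δ0.031)  II: 1.293 (Δ0.121)  III: 1.401 (Δ0.013)  IV: 1.358 (Δ0.056)  V: 1.499 (Δ0.085)

III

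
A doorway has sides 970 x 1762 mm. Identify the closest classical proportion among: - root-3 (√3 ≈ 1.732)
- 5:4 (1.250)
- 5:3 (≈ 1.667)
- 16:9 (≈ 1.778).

1762/970 ≈ 1.816. Nearest candidates are 16:9 (1.778, off by 0.038) and root-3 (1.732, off by 0.084).

16:9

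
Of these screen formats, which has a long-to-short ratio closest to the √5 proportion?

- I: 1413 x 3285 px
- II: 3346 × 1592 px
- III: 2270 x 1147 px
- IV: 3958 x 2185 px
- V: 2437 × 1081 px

Target root-5 ≈ 2.236.
I: 2.325 (Δ0.089)  II: 2.102 (Δ0.134)  III: 1.979 (Δ0.257)  IV: 1.811 (Δ0.425)  V: 2.254 (Δ0.018)

V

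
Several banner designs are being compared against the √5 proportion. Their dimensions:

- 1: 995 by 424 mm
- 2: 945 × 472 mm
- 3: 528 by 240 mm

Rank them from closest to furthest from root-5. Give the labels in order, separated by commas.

3, 1, 2

1: 995/424 ≈ 2.347 → |2.347 − 2.236| = 0.111
2: 945/472 ≈ 2.002 → |2.002 − 2.236| = 0.234
3: 528/240 ≈ 2.200 → |2.200 − 2.236| = 0.036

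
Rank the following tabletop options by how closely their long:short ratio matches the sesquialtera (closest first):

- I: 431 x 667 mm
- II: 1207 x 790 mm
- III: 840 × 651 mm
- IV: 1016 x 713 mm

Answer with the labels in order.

II, I, IV, III

Ratios: I = 667 / 431 ≈ 1.548; II = 1207 / 790 ≈ 1.528; III = 840 / 651 ≈ 1.290; IV = 1016 / 713 ≈ 1.425.
|Δ from 1.500|: I 0.048; II 0.028; III 0.210; IV 0.075.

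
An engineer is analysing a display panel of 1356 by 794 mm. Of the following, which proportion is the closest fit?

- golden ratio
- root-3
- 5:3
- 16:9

root-3

1356/794 ≈ 1.708. Nearest candidates are root-3 (1.732, off by 0.024) and 5:3 (1.667, off by 0.041).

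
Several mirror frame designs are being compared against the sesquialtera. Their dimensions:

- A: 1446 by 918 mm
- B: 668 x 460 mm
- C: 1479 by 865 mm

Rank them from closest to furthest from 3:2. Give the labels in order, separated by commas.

B, A, C

A: 1446/918 ≈ 1.575 → |1.575 − 1.500| = 0.075
B: 668/460 ≈ 1.452 → |1.452 − 1.500| = 0.048
C: 1479/865 ≈ 1.710 → |1.710 − 1.500| = 0.210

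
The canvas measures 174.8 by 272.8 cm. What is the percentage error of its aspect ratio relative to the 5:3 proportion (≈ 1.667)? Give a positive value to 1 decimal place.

Ratio = 272.8 / 174.8 ≈ 1.5606.
Ideal 5:3 ≈ 1.6667. |1.5606 − 1.6667| / 1.6667 ≈ 6.37% → 6.4%.

6.4%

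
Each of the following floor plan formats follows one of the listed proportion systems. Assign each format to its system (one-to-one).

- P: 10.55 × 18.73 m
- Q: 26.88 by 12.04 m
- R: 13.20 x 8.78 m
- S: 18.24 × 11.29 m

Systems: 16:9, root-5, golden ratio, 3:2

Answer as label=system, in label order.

P=16:9, Q=root-5, R=3:2, S=golden ratio

P = 18.73/10.55 ≈ 1.775 → 16:9 (1.778)
Q = 26.88/12.04 ≈ 2.233 → root-5 (2.236)
R = 13.20/8.78 ≈ 1.503 → 3:2 (1.500)
S = 18.24/11.29 ≈ 1.616 → golden ratio (1.618)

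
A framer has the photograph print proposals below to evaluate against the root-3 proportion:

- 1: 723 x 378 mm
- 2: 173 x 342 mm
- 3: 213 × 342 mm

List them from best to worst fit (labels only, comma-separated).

1: 723/378 ≈ 1.913 → |1.913 − 1.732| = 0.181
2: 342/173 ≈ 1.977 → |1.977 − 1.732| = 0.245
3: 342/213 ≈ 1.606 → |1.606 − 1.732| = 0.126

3, 1, 2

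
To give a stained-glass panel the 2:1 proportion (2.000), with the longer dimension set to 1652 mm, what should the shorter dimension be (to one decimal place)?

826.0 mm

2:1 = 2.00000.
Shorter side = 1652 ÷ 2.00000 ≈ 826.000 → 826.0 mm.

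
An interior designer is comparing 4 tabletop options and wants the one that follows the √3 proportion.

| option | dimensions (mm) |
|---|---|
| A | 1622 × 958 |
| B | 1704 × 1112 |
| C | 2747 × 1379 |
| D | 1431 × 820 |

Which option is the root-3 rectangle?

Target root-3 ≈ 1.732.
A: 1.693 (Δ0.039)  B: 1.532 (Δ0.200)  C: 1.992 (Δ0.260)  D: 1.745 (Δ0.013)

D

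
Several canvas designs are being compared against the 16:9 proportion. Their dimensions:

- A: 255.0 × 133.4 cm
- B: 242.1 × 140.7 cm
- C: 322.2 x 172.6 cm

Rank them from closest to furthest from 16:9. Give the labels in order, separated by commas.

Ratios: A = 255.0 / 133.4 ≈ 1.912; B = 242.1 / 140.7 ≈ 1.721; C = 322.2 / 172.6 ≈ 1.867.
|Δ from 1.778|: A 0.134; B 0.057; C 0.089.

B, C, A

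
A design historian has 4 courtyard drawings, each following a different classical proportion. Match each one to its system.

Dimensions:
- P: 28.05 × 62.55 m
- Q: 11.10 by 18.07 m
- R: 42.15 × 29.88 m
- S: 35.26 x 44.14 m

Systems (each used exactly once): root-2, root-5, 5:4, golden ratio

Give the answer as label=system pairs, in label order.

P = 62.55/28.05 ≈ 2.230 → root-5 (2.236)
Q = 18.07/11.10 ≈ 1.628 → golden ratio (1.618)
R = 42.15/29.88 ≈ 1.411 → root-2 (1.414)
S = 44.14/35.26 ≈ 1.252 → 5:4 (1.250)

P=root-5, Q=golden ratio, R=root-2, S=5:4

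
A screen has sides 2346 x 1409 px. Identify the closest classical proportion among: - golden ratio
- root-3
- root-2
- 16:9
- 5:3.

5:3

2346/1409 ≈ 1.665. Nearest candidates are 5:3 (1.667, off by 0.002) and golden ratio (1.618, off by 0.047).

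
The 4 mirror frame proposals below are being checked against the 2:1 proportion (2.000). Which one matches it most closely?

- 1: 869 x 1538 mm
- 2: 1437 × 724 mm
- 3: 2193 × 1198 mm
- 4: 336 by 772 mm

Ratios (long/short): 1 ≈ 1.770; 2 ≈ 1.985; 3 ≈ 1.831; 4 ≈ 2.298.
2:1 ≈ 2.000; option 2 is nearest (Δ 0.015).

2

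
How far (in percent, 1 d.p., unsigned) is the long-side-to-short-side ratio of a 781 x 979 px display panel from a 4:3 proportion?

6.0%

Ratio = 979 / 781 ≈ 1.2535.
Ideal 4:3 ≈ 1.3333. |1.2535 − 1.3333| / 1.3333 ≈ 5.99% → 6.0%.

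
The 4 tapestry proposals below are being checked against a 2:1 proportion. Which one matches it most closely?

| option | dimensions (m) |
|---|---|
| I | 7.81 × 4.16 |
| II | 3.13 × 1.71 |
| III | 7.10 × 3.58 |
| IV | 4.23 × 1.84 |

III

Ratios (long/short): I ≈ 1.877; II ≈ 1.830; III ≈ 1.983; IV ≈ 2.299.
2:1 ≈ 2.000; option III is nearest (Δ 0.017).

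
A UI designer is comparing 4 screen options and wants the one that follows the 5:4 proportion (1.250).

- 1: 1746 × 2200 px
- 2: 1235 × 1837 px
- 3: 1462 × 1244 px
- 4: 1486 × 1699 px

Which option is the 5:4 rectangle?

Ratios (long/short): 1 ≈ 1.260; 2 ≈ 1.487; 3 ≈ 1.175; 4 ≈ 1.143.
5:4 ≈ 1.250; option 1 is nearest (Δ 0.010).

1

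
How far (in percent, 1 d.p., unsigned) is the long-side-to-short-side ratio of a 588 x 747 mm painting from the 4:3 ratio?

Ratio = 747 / 588 ≈ 1.2704.
Ideal 4:3 ≈ 1.3333. |1.2704 − 1.3333| / 1.3333 ≈ 4.72% → 4.7%.

4.7%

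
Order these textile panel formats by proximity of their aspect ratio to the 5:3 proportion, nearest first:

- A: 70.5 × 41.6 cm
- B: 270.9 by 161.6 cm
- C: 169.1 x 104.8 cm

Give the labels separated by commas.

B, A, C

A: 70.5/41.6 ≈ 1.695 → |1.695 − 1.667| = 0.028
B: 270.9/161.6 ≈ 1.676 → |1.676 − 1.667| = 0.009
C: 169.1/104.8 ≈ 1.614 → |1.614 − 1.667| = 0.053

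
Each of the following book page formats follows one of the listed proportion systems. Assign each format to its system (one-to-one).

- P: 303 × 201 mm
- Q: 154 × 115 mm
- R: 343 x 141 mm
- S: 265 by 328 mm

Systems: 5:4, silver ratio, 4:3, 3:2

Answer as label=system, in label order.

P = 303/201 ≈ 1.507 → 3:2 (1.500)
Q = 154/115 ≈ 1.339 → 4:3 (1.333)
R = 343/141 ≈ 2.433 → silver ratio (2.414)
S = 328/265 ≈ 1.238 → 5:4 (1.250)

P=3:2, Q=4:3, R=silver ratio, S=5:4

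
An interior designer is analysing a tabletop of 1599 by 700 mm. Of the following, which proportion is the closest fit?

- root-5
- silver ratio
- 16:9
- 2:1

root-5

1599/700 ≈ 2.284. Nearest candidates are root-5 (2.236, off by 0.048) and silver ratio (2.414, off by 0.130).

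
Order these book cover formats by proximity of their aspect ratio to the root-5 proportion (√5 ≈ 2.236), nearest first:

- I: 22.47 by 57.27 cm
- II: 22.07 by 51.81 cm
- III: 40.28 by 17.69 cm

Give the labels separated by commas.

III, II, I

Ratios: I = 57.27 / 22.47 ≈ 2.549; II = 51.81 / 22.07 ≈ 2.348; III = 40.28 / 17.69 ≈ 2.277.
|Δ from 2.236|: I 0.313; II 0.112; III 0.041.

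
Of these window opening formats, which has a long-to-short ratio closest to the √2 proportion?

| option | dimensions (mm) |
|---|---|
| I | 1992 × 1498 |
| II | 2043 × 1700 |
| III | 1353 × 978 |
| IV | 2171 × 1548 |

IV

Ratios (long/short): I ≈ 1.330; II ≈ 1.202; III ≈ 1.383; IV ≈ 1.402.
root-2 ≈ 1.414; option IV is nearest (Δ 0.012).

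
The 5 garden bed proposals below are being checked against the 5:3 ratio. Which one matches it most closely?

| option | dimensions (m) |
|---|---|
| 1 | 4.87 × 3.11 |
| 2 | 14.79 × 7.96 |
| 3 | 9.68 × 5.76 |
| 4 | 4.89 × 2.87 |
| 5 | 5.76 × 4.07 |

Ratios (long/short): 1 ≈ 1.566; 2 ≈ 1.858; 3 ≈ 1.681; 4 ≈ 1.704; 5 ≈ 1.415.
5:3 ≈ 1.667; option 3 is nearest (Δ 0.014).

3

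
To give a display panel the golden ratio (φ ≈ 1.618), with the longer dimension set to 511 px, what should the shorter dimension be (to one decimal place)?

315.8 px

golden ratio ≈ 1.61803.
Shorter side = 511 ÷ 1.61803 ≈ 315.816 → 315.8 px.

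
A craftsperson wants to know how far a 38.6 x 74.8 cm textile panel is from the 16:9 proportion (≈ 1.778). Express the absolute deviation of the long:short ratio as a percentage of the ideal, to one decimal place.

9.0%

Ratio = 74.8 / 38.6 ≈ 1.9378.
Ideal 16:9 ≈ 1.7778. |1.9378 − 1.7778| / 1.7778 ≈ 9.00% → 9.0%.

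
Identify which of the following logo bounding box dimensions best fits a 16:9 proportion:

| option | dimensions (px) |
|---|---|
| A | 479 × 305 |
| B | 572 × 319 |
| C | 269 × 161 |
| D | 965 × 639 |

B

Ratios (long/short): A ≈ 1.570; B ≈ 1.793; C ≈ 1.671; D ≈ 1.510.
16:9 ≈ 1.778; option B is nearest (Δ 0.015).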